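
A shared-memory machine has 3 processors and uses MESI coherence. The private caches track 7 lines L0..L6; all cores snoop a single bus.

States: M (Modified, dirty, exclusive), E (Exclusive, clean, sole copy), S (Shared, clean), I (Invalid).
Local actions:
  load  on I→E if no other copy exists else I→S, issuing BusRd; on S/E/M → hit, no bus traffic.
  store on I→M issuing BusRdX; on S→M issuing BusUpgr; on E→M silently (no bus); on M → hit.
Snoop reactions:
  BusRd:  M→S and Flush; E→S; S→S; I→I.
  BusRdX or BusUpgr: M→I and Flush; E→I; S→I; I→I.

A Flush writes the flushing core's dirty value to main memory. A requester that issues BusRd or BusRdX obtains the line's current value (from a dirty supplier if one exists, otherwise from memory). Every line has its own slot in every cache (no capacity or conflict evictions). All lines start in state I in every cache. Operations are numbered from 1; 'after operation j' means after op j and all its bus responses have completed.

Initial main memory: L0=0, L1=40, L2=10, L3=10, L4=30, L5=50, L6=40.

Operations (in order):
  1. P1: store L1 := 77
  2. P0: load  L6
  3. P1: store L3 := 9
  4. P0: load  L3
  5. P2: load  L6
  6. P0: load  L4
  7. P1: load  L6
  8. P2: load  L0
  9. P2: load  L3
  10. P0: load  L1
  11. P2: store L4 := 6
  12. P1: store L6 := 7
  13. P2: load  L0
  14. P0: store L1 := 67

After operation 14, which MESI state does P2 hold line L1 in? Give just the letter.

[1] P1: store L1 := 77 | P0:I, P1:M(77), P2:I | bus: BusRdX
[2] P0: load  L6 | P0:E(40), P1:I, P2:I | bus: BusRd
[3] P1: store L3 := 9 | P0:I, P1:M(9), P2:I | bus: BusRdX
[4] P0: load  L3 | P0:S(9), P1:S(9), P2:I | bus: BusRd,Flush
[5] P2: load  L6 | P0:S(40), P1:I, P2:S(40) | bus: BusRd
[6] P0: load  L4 | P0:E(30), P1:I, P2:I | bus: BusRd
[7] P1: load  L6 | P0:S(40), P1:S(40), P2:S(40) | bus: BusRd
[8] P2: load  L0 | P0:I, P1:I, P2:E(0) | bus: BusRd
[9] P2: load  L3 | P0:S(9), P1:S(9), P2:S(9) | bus: BusRd
[10] P0: load  L1 | P0:S(77), P1:S(77), P2:I | bus: BusRd,Flush
[11] P2: store L4 := 6 | P0:I, P1:I, P2:M(6) | bus: BusRdX
[12] P1: store L6 := 7 | P0:I, P1:M(7), P2:I | bus: BusUpgr
[13] P2: load  L0 | P0:I, P1:I, P2:E(0) | bus: none
[14] P0: store L1 := 67 | P0:M(67), P1:I, P2:I | bus: BusUpgr

state = I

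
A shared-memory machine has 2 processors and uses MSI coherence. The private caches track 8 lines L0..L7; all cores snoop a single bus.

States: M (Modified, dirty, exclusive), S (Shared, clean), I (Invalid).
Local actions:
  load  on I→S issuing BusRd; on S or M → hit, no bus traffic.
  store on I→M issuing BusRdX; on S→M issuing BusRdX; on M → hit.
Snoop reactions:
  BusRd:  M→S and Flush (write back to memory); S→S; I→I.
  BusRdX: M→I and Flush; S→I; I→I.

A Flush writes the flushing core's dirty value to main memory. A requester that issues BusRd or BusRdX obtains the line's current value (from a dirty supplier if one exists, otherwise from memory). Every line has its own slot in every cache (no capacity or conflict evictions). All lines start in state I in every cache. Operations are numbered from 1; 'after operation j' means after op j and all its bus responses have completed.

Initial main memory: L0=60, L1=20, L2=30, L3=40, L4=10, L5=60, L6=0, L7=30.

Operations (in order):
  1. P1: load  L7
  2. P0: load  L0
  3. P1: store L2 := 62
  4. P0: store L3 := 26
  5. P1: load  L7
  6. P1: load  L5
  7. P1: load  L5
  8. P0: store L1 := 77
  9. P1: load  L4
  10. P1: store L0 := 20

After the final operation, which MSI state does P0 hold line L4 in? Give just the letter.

state = I

[1] P1: load  L7 | P0:I, P1:S(30) | bus: BusRd
[2] P0: load  L0 | P0:S(60), P1:I | bus: BusRd
[3] P1: store L2 := 62 | P0:I, P1:M(62) | bus: BusRdX
[4] P0: store L3 := 26 | P0:M(26), P1:I | bus: BusRdX
[5] P1: load  L7 | P0:I, P1:S(30) | bus: none
[6] P1: load  L5 | P0:I, P1:S(60) | bus: BusRd
[7] P1: load  L5 | P0:I, P1:S(60) | bus: none
[8] P0: store L1 := 77 | P0:M(77), P1:I | bus: BusRdX
[9] P1: load  L4 | P0:I, P1:S(10) | bus: BusRd
[10] P1: store L0 := 20 | P0:I, P1:M(20) | bus: BusRdX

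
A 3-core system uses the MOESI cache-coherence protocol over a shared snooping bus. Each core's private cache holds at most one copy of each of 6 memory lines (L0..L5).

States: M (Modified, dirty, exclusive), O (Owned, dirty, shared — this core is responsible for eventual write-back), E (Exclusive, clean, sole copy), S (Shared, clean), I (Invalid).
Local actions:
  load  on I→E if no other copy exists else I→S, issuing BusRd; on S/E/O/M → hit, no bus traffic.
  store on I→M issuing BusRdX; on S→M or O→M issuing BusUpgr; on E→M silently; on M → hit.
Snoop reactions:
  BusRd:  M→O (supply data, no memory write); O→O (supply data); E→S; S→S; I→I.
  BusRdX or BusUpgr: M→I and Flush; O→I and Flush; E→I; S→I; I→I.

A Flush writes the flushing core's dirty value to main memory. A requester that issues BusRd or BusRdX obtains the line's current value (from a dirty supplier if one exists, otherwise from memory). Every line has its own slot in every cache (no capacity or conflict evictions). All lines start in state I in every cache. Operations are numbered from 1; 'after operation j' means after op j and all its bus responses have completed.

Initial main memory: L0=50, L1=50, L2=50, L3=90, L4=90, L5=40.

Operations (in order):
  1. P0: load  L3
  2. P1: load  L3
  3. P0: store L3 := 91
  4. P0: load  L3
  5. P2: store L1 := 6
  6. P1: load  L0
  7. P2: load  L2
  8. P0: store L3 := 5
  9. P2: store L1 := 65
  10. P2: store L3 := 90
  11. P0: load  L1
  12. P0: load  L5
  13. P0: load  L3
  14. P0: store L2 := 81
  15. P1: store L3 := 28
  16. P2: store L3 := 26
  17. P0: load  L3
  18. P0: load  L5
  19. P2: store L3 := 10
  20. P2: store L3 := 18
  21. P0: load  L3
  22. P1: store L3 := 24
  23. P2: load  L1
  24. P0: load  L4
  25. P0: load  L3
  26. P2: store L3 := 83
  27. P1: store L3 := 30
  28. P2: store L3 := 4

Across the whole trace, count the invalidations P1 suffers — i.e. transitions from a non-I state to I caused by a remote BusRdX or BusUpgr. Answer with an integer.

invalidations = 4

step 1: P0: load  L3  ⟶  EII  (L3)  txn=BusRd  M[L3]=90
step 2: P1: load  L3  ⟶  SSI  (L3)  txn=BusRd  M[L3]=90
step 3: P0: store L3 := 91  ⟶  MII  (L3)  txn=BusUpgr  M[L3]=90
step 4: P0: load  L3  ⟶  MII  (L3)  txn=∅  M[L3]=90
step 5: P2: store L1 := 6  ⟶  IIM  (L1)  txn=BusRdX  M[L1]=50
step 6: P1: load  L0  ⟶  IEI  (L0)  txn=BusRd  M[L0]=50
step 7: P2: load  L2  ⟶  IIE  (L2)  txn=BusRd  M[L2]=50
step 8: P0: store L3 := 5  ⟶  MII  (L3)  txn=∅  M[L3]=90
step 9: P2: store L1 := 65  ⟶  IIM  (L1)  txn=∅  M[L1]=50
step 10: P2: store L3 := 90  ⟶  IIM  (L3)  txn=BusRdX+Flush  M[L3]=5
step 11: P0: load  L1  ⟶  SIO  (L1)  txn=BusRd  M[L1]=50
step 12: P0: load  L5  ⟶  EII  (L5)  txn=BusRd  M[L5]=40
step 13: P0: load  L3  ⟶  SIO  (L3)  txn=BusRd  M[L3]=5
step 14: P0: store L2 := 81  ⟶  MII  (L2)  txn=BusRdX  M[L2]=50
step 15: P1: store L3 := 28  ⟶  IMI  (L3)  txn=BusRdX+Flush  M[L3]=90
step 16: P2: store L3 := 26  ⟶  IIM  (L3)  txn=BusRdX+Flush  M[L3]=28
step 17: P0: load  L3  ⟶  SIO  (L3)  txn=BusRd  M[L3]=28
step 18: P0: load  L5  ⟶  EII  (L5)  txn=∅  M[L5]=40
step 19: P2: store L3 := 10  ⟶  IIM  (L3)  txn=BusUpgr  M[L3]=28
step 20: P2: store L3 := 18  ⟶  IIM  (L3)  txn=∅  M[L3]=28
step 21: P0: load  L3  ⟶  SIO  (L3)  txn=BusRd  M[L3]=28
step 22: P1: store L3 := 24  ⟶  IMI  (L3)  txn=BusRdX+Flush  M[L3]=18
step 23: P2: load  L1  ⟶  SIO  (L1)  txn=∅  M[L1]=50
step 24: P0: load  L4  ⟶  EII  (L4)  txn=BusRd  M[L4]=90
step 25: P0: load  L3  ⟶  SOI  (L3)  txn=BusRd  M[L3]=18
step 26: P2: store L3 := 83  ⟶  IIM  (L3)  txn=BusRdX+Flush  M[L3]=24
step 27: P1: store L3 := 30  ⟶  IMI  (L3)  txn=BusRdX+Flush  M[L3]=83
step 28: P2: store L3 := 4  ⟶  IIM  (L3)  txn=BusRdX+Flush  M[L3]=30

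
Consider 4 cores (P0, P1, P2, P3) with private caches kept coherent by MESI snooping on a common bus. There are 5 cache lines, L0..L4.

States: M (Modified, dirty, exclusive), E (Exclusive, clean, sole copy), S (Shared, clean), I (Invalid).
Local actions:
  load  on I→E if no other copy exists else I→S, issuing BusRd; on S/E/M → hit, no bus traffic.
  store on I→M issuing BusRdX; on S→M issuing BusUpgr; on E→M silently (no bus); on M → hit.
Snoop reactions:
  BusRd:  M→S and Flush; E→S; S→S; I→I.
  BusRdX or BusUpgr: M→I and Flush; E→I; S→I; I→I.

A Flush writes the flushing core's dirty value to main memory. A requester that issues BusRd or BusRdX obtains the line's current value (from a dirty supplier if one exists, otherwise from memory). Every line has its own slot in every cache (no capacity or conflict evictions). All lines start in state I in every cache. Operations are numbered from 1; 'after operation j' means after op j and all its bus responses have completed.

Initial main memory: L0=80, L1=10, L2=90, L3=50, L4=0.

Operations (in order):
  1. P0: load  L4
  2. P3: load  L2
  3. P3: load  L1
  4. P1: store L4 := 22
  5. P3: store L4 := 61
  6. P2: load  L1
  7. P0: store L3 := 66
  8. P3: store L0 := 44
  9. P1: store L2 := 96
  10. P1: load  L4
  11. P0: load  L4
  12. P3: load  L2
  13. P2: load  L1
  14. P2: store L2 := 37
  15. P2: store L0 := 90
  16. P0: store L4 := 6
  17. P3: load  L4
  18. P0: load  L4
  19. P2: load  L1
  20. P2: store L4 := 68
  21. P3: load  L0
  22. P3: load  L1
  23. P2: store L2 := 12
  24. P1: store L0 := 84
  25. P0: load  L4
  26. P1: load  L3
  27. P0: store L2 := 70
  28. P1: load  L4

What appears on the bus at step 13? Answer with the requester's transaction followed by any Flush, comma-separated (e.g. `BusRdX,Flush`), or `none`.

[1] P0: load  L4 | P0:E(0), P1:I, P2:I, P3:I | bus: BusRd
[2] P3: load  L2 | P0:I, P1:I, P2:I, P3:E(90) | bus: BusRd
[3] P3: load  L1 | P0:I, P1:I, P2:I, P3:E(10) | bus: BusRd
[4] P1: store L4 := 22 | P0:I, P1:M(22), P2:I, P3:I | bus: BusRdX
[5] P3: store L4 := 61 | P0:I, P1:I, P2:I, P3:M(61) | bus: BusRdX,Flush
[6] P2: load  L1 | P0:I, P1:I, P2:S(10), P3:S(10) | bus: BusRd
[7] P0: store L3 := 66 | P0:M(66), P1:I, P2:I, P3:I | bus: BusRdX
[8] P3: store L0 := 44 | P0:I, P1:I, P2:I, P3:M(44) | bus: BusRdX
[9] P1: store L2 := 96 | P0:I, P1:M(96), P2:I, P3:I | bus: BusRdX
[10] P1: load  L4 | P0:I, P1:S(61), P2:I, P3:S(61) | bus: BusRd,Flush
[11] P0: load  L4 | P0:S(61), P1:S(61), P2:I, P3:S(61) | bus: BusRd
[12] P3: load  L2 | P0:I, P1:S(96), P2:I, P3:S(96) | bus: BusRd,Flush
[13] P2: load  L1 | P0:I, P1:I, P2:S(10), P3:S(10) | bus: none
[14] P2: store L2 := 37 | P0:I, P1:I, P2:M(37), P3:I | bus: BusRdX
[15] P2: store L0 := 90 | P0:I, P1:I, P2:M(90), P3:I | bus: BusRdX,Flush
[16] P0: store L4 := 6 | P0:M(6), P1:I, P2:I, P3:I | bus: BusUpgr
[17] P3: load  L4 | P0:S(6), P1:I, P2:I, P3:S(6) | bus: BusRd,Flush
[18] P0: load  L4 | P0:S(6), P1:I, P2:I, P3:S(6) | bus: none
[19] P2: load  L1 | P0:I, P1:I, P2:S(10), P3:S(10) | bus: none
[20] P2: store L4 := 68 | P0:I, P1:I, P2:M(68), P3:I | bus: BusRdX
[21] P3: load  L0 | P0:I, P1:I, P2:S(90), P3:S(90) | bus: BusRd,Flush
[22] P3: load  L1 | P0:I, P1:I, P2:S(10), P3:S(10) | bus: none
[23] P2: store L2 := 12 | P0:I, P1:I, P2:M(12), P3:I | bus: none
[24] P1: store L0 := 84 | P0:I, P1:M(84), P2:I, P3:I | bus: BusRdX
[25] P0: load  L4 | P0:S(68), P1:I, P2:S(68), P3:I | bus: BusRd,Flush
[26] P1: load  L3 | P0:S(66), P1:S(66), P2:I, P3:I | bus: BusRd,Flush
[27] P0: store L2 := 70 | P0:M(70), P1:I, P2:I, P3:I | bus: BusRdX,Flush
[28] P1: load  L4 | P0:S(68), P1:S(68), P2:S(68), P3:I | bus: BusRd

bus = none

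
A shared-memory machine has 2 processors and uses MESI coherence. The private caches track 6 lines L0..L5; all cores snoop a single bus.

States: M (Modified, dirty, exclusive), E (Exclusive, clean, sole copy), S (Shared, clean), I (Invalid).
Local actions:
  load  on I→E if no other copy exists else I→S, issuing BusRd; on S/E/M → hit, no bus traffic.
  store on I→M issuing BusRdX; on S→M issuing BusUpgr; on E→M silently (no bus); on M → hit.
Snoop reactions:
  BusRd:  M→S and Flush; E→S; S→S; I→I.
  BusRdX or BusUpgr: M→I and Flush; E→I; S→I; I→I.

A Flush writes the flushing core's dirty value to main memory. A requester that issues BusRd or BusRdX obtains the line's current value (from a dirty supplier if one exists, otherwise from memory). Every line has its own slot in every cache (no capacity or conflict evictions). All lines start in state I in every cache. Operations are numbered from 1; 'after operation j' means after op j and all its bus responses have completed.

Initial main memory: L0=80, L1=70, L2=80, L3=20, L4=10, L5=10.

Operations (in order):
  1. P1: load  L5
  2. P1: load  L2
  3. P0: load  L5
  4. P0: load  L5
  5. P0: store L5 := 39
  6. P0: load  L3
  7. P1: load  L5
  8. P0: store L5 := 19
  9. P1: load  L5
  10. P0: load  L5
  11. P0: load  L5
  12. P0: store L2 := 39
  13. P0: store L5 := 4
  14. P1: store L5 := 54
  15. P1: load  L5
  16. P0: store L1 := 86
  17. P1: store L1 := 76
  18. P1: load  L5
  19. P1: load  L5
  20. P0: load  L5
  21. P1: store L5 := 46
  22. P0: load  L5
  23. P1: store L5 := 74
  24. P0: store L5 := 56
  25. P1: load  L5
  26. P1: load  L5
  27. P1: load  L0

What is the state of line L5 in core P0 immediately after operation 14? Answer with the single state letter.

state = I

step 1: P1: load  L5  ⟶  IE  (L5)  txn=BusRd  M[L5]=10
step 2: P1: load  L2  ⟶  IE  (L2)  txn=BusRd  M[L2]=80
step 3: P0: load  L5  ⟶  SS  (L5)  txn=BusRd  M[L5]=10
step 4: P0: load  L5  ⟶  SS  (L5)  txn=∅  M[L5]=10
step 5: P0: store L5 := 39  ⟶  MI  (L5)  txn=BusUpgr  M[L5]=10
step 6: P0: load  L3  ⟶  EI  (L3)  txn=BusRd  M[L3]=20
step 7: P1: load  L5  ⟶  SS  (L5)  txn=BusRd+Flush  M[L5]=39
step 8: P0: store L5 := 19  ⟶  MI  (L5)  txn=BusUpgr  M[L5]=39
step 9: P1: load  L5  ⟶  SS  (L5)  txn=BusRd+Flush  M[L5]=19
step 10: P0: load  L5  ⟶  SS  (L5)  txn=∅  M[L5]=19
step 11: P0: load  L5  ⟶  SS  (L5)  txn=∅  M[L5]=19
step 12: P0: store L2 := 39  ⟶  MI  (L2)  txn=BusRdX  M[L2]=80
step 13: P0: store L5 := 4  ⟶  MI  (L5)  txn=BusUpgr  M[L5]=19
step 14: P1: store L5 := 54  ⟶  IM  (L5)  txn=BusRdX+Flush  M[L5]=4
step 15: P1: load  L5  ⟶  IM  (L5)  txn=∅  M[L5]=4
step 16: P0: store L1 := 86  ⟶  MI  (L1)  txn=BusRdX  M[L1]=70
step 17: P1: store L1 := 76  ⟶  IM  (L1)  txn=BusRdX+Flush  M[L1]=86
step 18: P1: load  L5  ⟶  IM  (L5)  txn=∅  M[L5]=4
step 19: P1: load  L5  ⟶  IM  (L5)  txn=∅  M[L5]=4
step 20: P0: load  L5  ⟶  SS  (L5)  txn=BusRd+Flush  M[L5]=54
step 21: P1: store L5 := 46  ⟶  IM  (L5)  txn=BusUpgr  M[L5]=54
step 22: P0: load  L5  ⟶  SS  (L5)  txn=BusRd+Flush  M[L5]=46
step 23: P1: store L5 := 74  ⟶  IM  (L5)  txn=BusUpgr  M[L5]=46
step 24: P0: store L5 := 56  ⟶  MI  (L5)  txn=BusRdX+Flush  M[L5]=74
step 25: P1: load  L5  ⟶  SS  (L5)  txn=BusRd+Flush  M[L5]=56
step 26: P1: load  L5  ⟶  SS  (L5)  txn=∅  M[L5]=56
step 27: P1: load  L0  ⟶  IE  (L0)  txn=BusRd  M[L0]=80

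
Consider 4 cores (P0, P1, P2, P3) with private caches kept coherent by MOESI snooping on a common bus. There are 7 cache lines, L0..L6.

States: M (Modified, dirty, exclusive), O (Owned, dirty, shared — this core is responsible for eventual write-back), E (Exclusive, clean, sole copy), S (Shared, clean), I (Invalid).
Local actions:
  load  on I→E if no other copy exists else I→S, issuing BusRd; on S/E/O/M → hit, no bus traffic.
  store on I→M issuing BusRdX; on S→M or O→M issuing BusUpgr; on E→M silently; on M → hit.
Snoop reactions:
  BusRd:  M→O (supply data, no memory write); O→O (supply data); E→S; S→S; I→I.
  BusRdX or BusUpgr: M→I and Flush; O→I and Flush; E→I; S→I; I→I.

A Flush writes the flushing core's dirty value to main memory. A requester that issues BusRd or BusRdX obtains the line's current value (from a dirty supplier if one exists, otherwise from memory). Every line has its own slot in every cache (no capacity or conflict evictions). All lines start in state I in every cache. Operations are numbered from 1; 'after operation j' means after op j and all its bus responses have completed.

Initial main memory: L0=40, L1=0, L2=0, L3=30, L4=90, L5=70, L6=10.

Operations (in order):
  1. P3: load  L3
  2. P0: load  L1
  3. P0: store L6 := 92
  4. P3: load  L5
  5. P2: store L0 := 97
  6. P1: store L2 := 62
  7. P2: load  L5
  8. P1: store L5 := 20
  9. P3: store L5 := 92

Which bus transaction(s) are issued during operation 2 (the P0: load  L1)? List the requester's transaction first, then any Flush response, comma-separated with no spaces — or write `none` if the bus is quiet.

1. P3: load  L3  bus=[BusRd]  L3: P0=I P1=I P2=I P3=E  mem[L3]=30
2. P0: load  L1  bus=[BusRd]  L1: P0=E P1=I P2=I P3=I  mem[L1]=0
3. P0: store L6 := 92  bus=[BusRdX]  L6: P0=M P1=I P2=I P3=I  mem[L6]=10
4. P3: load  L5  bus=[BusRd]  L5: P0=I P1=I P2=I P3=E  mem[L5]=70
5. P2: store L0 := 97  bus=[BusRdX]  L0: P0=I P1=I P2=M P3=I  mem[L0]=40
6. P1: store L2 := 62  bus=[BusRdX]  L2: P0=I P1=M P2=I P3=I  mem[L2]=0
7. P2: load  L5  bus=[BusRd]  L5: P0=I P1=I P2=S P3=S  mem[L5]=70
8. P1: store L5 := 20  bus=[BusRdX]  L5: P0=I P1=M P2=I P3=I  mem[L5]=70
9. P3: store L5 := 92  bus=[BusRdX,Flush]  L5: P0=I P1=I P2=I P3=M  mem[L5]=20

bus = BusRd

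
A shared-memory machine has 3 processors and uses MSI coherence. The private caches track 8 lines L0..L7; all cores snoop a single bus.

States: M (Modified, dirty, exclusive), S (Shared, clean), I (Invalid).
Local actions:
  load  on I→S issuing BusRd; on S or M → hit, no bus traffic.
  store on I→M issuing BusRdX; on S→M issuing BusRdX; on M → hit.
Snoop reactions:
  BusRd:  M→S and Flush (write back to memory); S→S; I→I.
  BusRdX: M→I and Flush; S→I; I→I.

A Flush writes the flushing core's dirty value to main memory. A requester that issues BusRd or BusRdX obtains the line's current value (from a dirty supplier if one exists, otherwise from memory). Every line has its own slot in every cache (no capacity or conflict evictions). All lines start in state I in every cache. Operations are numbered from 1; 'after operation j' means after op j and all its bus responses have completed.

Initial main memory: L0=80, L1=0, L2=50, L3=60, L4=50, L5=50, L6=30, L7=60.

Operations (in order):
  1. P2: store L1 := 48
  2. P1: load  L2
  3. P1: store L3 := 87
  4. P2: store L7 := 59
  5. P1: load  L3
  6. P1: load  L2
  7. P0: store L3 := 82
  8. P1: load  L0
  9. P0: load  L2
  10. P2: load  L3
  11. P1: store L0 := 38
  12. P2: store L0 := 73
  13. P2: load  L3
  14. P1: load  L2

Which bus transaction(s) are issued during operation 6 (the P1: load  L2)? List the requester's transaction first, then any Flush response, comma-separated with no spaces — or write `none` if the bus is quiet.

bus = none

[1] P2: store L1 := 48 | P0:I, P1:I, P2:M(48) | bus: BusRdX
[2] P1: load  L2 | P0:I, P1:S(50), P2:I | bus: BusRd
[3] P1: store L3 := 87 | P0:I, P1:M(87), P2:I | bus: BusRdX
[4] P2: store L7 := 59 | P0:I, P1:I, P2:M(59) | bus: BusRdX
[5] P1: load  L3 | P0:I, P1:M(87), P2:I | bus: none
[6] P1: load  L2 | P0:I, P1:S(50), P2:I | bus: none
[7] P0: store L3 := 82 | P0:M(82), P1:I, P2:I | bus: BusRdX,Flush
[8] P1: load  L0 | P0:I, P1:S(80), P2:I | bus: BusRd
[9] P0: load  L2 | P0:S(50), P1:S(50), P2:I | bus: BusRd
[10] P2: load  L3 | P0:S(82), P1:I, P2:S(82) | bus: BusRd,Flush
[11] P1: store L0 := 38 | P0:I, P1:M(38), P2:I | bus: BusRdX
[12] P2: store L0 := 73 | P0:I, P1:I, P2:M(73) | bus: BusRdX,Flush
[13] P2: load  L3 | P0:S(82), P1:I, P2:S(82) | bus: none
[14] P1: load  L2 | P0:S(50), P1:S(50), P2:I | bus: none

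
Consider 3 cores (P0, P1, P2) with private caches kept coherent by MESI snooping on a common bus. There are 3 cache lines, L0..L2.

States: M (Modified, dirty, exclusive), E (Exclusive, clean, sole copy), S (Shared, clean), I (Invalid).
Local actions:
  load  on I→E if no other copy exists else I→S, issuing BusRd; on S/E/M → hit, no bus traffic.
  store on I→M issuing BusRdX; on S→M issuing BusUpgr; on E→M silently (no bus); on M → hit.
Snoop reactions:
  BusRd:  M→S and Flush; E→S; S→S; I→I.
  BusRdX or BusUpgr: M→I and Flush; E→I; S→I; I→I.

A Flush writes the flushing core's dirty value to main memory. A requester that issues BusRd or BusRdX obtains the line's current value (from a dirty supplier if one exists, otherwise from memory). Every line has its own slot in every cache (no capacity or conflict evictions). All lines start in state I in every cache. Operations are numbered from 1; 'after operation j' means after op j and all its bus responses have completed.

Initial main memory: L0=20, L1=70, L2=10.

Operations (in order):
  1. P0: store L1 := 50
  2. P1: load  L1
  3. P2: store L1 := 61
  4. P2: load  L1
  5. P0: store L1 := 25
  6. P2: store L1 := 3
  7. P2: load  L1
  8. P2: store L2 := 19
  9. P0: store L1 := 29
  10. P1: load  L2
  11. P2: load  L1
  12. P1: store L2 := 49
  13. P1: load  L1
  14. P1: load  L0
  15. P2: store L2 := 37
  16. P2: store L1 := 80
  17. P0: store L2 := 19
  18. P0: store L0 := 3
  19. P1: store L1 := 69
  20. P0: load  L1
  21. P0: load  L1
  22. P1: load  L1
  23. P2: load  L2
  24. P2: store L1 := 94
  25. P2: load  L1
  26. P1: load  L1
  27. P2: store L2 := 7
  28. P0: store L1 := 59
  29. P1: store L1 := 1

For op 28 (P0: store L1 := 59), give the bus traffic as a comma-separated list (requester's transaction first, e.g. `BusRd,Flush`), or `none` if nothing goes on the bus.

1. P0: store L1 := 50  bus=[BusRdX]  L1: P0=M P1=I P2=I  mem[L1]=70
2. P1: load  L1  bus=[BusRd,Flush]  L1: P0=S P1=S P2=I  mem[L1]=50
3. P2: store L1 := 61  bus=[BusRdX]  L1: P0=I P1=I P2=M  mem[L1]=50
4. P2: load  L1  bus=[-]  L1: P0=I P1=I P2=M  mem[L1]=50
5. P0: store L1 := 25  bus=[BusRdX,Flush]  L1: P0=M P1=I P2=I  mem[L1]=61
6. P2: store L1 := 3  bus=[BusRdX,Flush]  L1: P0=I P1=I P2=M  mem[L1]=25
7. P2: load  L1  bus=[-]  L1: P0=I P1=I P2=M  mem[L1]=25
8. P2: store L2 := 19  bus=[BusRdX]  L2: P0=I P1=I P2=M  mem[L2]=10
9. P0: store L1 := 29  bus=[BusRdX,Flush]  L1: P0=M P1=I P2=I  mem[L1]=3
10. P1: load  L2  bus=[BusRd,Flush]  L2: P0=I P1=S P2=S  mem[L2]=19
11. P2: load  L1  bus=[BusRd,Flush]  L1: P0=S P1=I P2=S  mem[L1]=29
12. P1: store L2 := 49  bus=[BusUpgr]  L2: P0=I P1=M P2=I  mem[L2]=19
13. P1: load  L1  bus=[BusRd]  L1: P0=S P1=S P2=S  mem[L1]=29
14. P1: load  L0  bus=[BusRd]  L0: P0=I P1=E P2=I  mem[L0]=20
15. P2: store L2 := 37  bus=[BusRdX,Flush]  L2: P0=I P1=I P2=M  mem[L2]=49
16. P2: store L1 := 80  bus=[BusUpgr]  L1: P0=I P1=I P2=M  mem[L1]=29
17. P0: store L2 := 19  bus=[BusRdX,Flush]  L2: P0=M P1=I P2=I  mem[L2]=37
18. P0: store L0 := 3  bus=[BusRdX]  L0: P0=M P1=I P2=I  mem[L0]=20
19. P1: store L1 := 69  bus=[BusRdX,Flush]  L1: P0=I P1=M P2=I  mem[L1]=80
20. P0: load  L1  bus=[BusRd,Flush]  L1: P0=S P1=S P2=I  mem[L1]=69
21. P0: load  L1  bus=[-]  L1: P0=S P1=S P2=I  mem[L1]=69
22. P1: load  L1  bus=[-]  L1: P0=S P1=S P2=I  mem[L1]=69
23. P2: load  L2  bus=[BusRd,Flush]  L2: P0=S P1=I P2=S  mem[L2]=19
24. P2: store L1 := 94  bus=[BusRdX]  L1: P0=I P1=I P2=M  mem[L1]=69
25. P2: load  L1  bus=[-]  L1: P0=I P1=I P2=M  mem[L1]=69
26. P1: load  L1  bus=[BusRd,Flush]  L1: P0=I P1=S P2=S  mem[L1]=94
27. P2: store L2 := 7  bus=[BusUpgr]  L2: P0=I P1=I P2=M  mem[L2]=19
28. P0: store L1 := 59  bus=[BusRdX]  L1: P0=M P1=I P2=I  mem[L1]=94
29. P1: store L1 := 1  bus=[BusRdX,Flush]  L1: P0=I P1=M P2=I  mem[L1]=59

bus = BusRdX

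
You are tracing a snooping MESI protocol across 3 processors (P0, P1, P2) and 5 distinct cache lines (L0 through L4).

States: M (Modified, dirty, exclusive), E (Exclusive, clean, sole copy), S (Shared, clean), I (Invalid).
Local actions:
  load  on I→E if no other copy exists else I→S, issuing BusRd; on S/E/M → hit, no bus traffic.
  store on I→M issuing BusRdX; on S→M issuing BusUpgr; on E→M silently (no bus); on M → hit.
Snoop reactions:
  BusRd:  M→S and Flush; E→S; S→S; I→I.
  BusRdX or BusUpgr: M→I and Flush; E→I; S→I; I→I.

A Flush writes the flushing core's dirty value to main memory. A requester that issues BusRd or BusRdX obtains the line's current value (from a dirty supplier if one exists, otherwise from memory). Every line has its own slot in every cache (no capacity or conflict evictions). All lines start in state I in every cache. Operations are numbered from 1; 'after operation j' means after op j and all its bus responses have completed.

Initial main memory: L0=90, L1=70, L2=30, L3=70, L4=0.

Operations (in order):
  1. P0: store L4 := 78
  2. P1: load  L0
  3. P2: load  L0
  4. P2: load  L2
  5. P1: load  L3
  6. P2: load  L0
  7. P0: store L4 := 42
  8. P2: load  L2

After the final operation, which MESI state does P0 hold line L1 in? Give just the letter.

[1] P0: store L4 := 78 | P0:M(78), P1:I, P2:I | bus: BusRdX
[2] P1: load  L0 | P0:I, P1:E(90), P2:I | bus: BusRd
[3] P2: load  L0 | P0:I, P1:S(90), P2:S(90) | bus: BusRd
[4] P2: load  L2 | P0:I, P1:I, P2:E(30) | bus: BusRd
[5] P1: load  L3 | P0:I, P1:E(70), P2:I | bus: BusRd
[6] P2: load  L0 | P0:I, P1:S(90), P2:S(90) | bus: none
[7] P0: store L4 := 42 | P0:M(42), P1:I, P2:I | bus: none
[8] P2: load  L2 | P0:I, P1:I, P2:E(30) | bus: none

state = I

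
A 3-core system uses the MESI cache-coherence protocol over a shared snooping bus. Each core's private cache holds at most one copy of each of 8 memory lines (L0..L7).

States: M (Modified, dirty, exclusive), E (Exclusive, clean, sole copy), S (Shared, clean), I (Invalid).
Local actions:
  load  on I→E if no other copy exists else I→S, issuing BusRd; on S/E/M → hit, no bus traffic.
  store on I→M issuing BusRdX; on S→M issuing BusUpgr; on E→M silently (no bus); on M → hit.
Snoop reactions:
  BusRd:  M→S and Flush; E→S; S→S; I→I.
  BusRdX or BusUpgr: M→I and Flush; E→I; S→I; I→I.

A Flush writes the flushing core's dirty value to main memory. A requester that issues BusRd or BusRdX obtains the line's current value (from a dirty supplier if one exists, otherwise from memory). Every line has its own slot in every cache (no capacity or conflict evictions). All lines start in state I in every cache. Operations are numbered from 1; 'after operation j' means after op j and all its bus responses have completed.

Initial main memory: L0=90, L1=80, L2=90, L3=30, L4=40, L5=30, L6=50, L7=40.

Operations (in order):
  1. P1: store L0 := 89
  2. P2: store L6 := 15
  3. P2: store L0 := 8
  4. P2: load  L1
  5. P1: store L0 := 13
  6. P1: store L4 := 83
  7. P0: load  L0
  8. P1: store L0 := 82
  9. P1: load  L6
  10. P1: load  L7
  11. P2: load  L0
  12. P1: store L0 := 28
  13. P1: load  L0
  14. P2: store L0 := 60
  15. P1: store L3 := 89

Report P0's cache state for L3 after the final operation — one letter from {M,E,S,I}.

state = I

1. P1: store L0 := 89  bus=[BusRdX]  L0: P0=I P1=M P2=I  mem[L0]=90
2. P2: store L6 := 15  bus=[BusRdX]  L6: P0=I P1=I P2=M  mem[L6]=50
3. P2: store L0 := 8  bus=[BusRdX,Flush]  L0: P0=I P1=I P2=M  mem[L0]=89
4. P2: load  L1  bus=[BusRd]  L1: P0=I P1=I P2=E  mem[L1]=80
5. P1: store L0 := 13  bus=[BusRdX,Flush]  L0: P0=I P1=M P2=I  mem[L0]=8
6. P1: store L4 := 83  bus=[BusRdX]  L4: P0=I P1=M P2=I  mem[L4]=40
7. P0: load  L0  bus=[BusRd,Flush]  L0: P0=S P1=S P2=I  mem[L0]=13
8. P1: store L0 := 82  bus=[BusUpgr]  L0: P0=I P1=M P2=I  mem[L0]=13
9. P1: load  L6  bus=[BusRd,Flush]  L6: P0=I P1=S P2=S  mem[L6]=15
10. P1: load  L7  bus=[BusRd]  L7: P0=I P1=E P2=I  mem[L7]=40
11. P2: load  L0  bus=[BusRd,Flush]  L0: P0=I P1=S P2=S  mem[L0]=82
12. P1: store L0 := 28  bus=[BusUpgr]  L0: P0=I P1=M P2=I  mem[L0]=82
13. P1: load  L0  bus=[-]  L0: P0=I P1=M P2=I  mem[L0]=82
14. P2: store L0 := 60  bus=[BusRdX,Flush]  L0: P0=I P1=I P2=M  mem[L0]=28
15. P1: store L3 := 89  bus=[BusRdX]  L3: P0=I P1=M P2=I  mem[L3]=30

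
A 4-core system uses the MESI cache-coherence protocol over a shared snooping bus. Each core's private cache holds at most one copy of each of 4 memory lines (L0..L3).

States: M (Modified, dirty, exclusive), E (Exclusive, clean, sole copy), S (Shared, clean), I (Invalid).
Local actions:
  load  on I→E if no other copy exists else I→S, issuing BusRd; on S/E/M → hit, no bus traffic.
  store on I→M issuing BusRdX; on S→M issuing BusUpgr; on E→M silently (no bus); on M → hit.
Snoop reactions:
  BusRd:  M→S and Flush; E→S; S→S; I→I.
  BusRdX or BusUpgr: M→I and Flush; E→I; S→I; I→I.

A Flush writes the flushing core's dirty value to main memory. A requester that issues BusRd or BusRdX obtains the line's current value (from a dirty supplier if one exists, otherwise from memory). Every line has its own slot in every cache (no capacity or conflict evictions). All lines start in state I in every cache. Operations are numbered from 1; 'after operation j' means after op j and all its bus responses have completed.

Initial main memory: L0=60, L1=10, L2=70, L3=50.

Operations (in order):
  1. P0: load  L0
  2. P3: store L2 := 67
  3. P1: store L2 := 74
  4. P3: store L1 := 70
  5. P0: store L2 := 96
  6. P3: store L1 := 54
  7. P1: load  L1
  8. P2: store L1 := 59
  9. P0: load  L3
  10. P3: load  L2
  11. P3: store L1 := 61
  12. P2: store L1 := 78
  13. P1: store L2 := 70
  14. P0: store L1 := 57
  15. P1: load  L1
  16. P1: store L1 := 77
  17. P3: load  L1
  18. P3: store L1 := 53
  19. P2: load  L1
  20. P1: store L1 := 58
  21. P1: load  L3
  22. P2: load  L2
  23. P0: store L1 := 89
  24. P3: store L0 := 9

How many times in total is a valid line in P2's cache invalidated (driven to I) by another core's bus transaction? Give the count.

invalidations = 3

  op1 P0: load  L0 → E/I/I/I on L0; bus BusRd; mem=60
  op2 P3: store L2 := 67 → I/I/I/M on L2; bus BusRdX; mem=70
  op3 P1: store L2 := 74 → I/M/I/I on L2; bus BusRdX Flush; mem=67
  op4 P3: store L1 := 70 → I/I/I/M on L1; bus BusRdX; mem=10
  op5 P0: store L2 := 96 → M/I/I/I on L2; bus BusRdX Flush; mem=74
  op6 P3: store L1 := 54 → I/I/I/M on L1; bus (none); mem=10
  op7 P1: load  L1 → I/S/I/S on L1; bus BusRd Flush; mem=54
  op8 P2: store L1 := 59 → I/I/M/I on L1; bus BusRdX; mem=54
  op9 P0: load  L3 → E/I/I/I on L3; bus BusRd; mem=50
  op10 P3: load  L2 → S/I/I/S on L2; bus BusRd Flush; mem=96
  op11 P3: store L1 := 61 → I/I/I/M on L1; bus BusRdX Flush; mem=59
  op12 P2: store L1 := 78 → I/I/M/I on L1; bus BusRdX Flush; mem=61
  op13 P1: store L2 := 70 → I/M/I/I on L2; bus BusRdX; mem=96
  op14 P0: store L1 := 57 → M/I/I/I on L1; bus BusRdX Flush; mem=78
  op15 P1: load  L1 → S/S/I/I on L1; bus BusRd Flush; mem=57
  op16 P1: store L1 := 77 → I/M/I/I on L1; bus BusUpgr; mem=57
  op17 P3: load  L1 → I/S/I/S on L1; bus BusRd Flush; mem=77
  op18 P3: store L1 := 53 → I/I/I/M on L1; bus BusUpgr; mem=77
  op19 P2: load  L1 → I/I/S/S on L1; bus BusRd Flush; mem=53
  op20 P1: store L1 := 58 → I/M/I/I on L1; bus BusRdX; mem=53
  op21 P1: load  L3 → S/S/I/I on L3; bus BusRd; mem=50
  op22 P2: load  L2 → I/S/S/I on L2; bus BusRd Flush; mem=70
  op23 P0: store L1 := 89 → M/I/I/I on L1; bus BusRdX Flush; mem=58
  op24 P3: store L0 := 9 → I/I/I/M on L0; bus BusRdX; mem=60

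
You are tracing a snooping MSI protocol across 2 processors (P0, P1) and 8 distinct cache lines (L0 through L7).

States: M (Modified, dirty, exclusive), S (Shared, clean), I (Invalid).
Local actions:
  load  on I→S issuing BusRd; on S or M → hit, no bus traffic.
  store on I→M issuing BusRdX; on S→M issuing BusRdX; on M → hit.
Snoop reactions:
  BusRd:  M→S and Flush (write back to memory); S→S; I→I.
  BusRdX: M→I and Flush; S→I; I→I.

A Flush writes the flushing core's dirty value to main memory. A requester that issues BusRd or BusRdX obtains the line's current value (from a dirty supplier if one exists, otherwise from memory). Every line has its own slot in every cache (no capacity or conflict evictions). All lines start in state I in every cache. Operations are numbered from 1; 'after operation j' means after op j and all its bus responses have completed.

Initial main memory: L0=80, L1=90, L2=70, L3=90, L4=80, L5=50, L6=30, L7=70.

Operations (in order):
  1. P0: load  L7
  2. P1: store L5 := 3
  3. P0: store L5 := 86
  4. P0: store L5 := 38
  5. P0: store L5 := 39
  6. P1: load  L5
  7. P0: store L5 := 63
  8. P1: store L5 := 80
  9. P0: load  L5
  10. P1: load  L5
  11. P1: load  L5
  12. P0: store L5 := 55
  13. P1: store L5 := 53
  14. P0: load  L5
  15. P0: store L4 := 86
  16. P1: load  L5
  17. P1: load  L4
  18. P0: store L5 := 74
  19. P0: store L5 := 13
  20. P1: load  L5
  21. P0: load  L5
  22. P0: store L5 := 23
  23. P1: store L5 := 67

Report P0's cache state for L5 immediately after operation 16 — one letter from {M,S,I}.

state = S

  op1 P0: load  L7 → S/I on L7; bus BusRd; mem=70
  op2 P1: store L5 := 3 → I/M on L5; bus BusRdX; mem=50
  op3 P0: store L5 := 86 → M/I on L5; bus BusRdX Flush; mem=3
  op4 P0: store L5 := 38 → M/I on L5; bus (none); mem=3
  op5 P0: store L5 := 39 → M/I on L5; bus (none); mem=3
  op6 P1: load  L5 → S/S on L5; bus BusRd Flush; mem=39
  op7 P0: store L5 := 63 → M/I on L5; bus BusRdX; mem=39
  op8 P1: store L5 := 80 → I/M on L5; bus BusRdX Flush; mem=63
  op9 P0: load  L5 → S/S on L5; bus BusRd Flush; mem=80
  op10 P1: load  L5 → S/S on L5; bus (none); mem=80
  op11 P1: load  L5 → S/S on L5; bus (none); mem=80
  op12 P0: store L5 := 55 → M/I on L5; bus BusRdX; mem=80
  op13 P1: store L5 := 53 → I/M on L5; bus BusRdX Flush; mem=55
  op14 P0: load  L5 → S/S on L5; bus BusRd Flush; mem=53
  op15 P0: store L4 := 86 → M/I on L4; bus BusRdX; mem=80
  op16 P1: load  L5 → S/S on L5; bus (none); mem=53
  op17 P1: load  L4 → S/S on L4; bus BusRd Flush; mem=86
  op18 P0: store L5 := 74 → M/I on L5; bus BusRdX; mem=53
  op19 P0: store L5 := 13 → M/I on L5; bus (none); mem=53
  op20 P1: load  L5 → S/S on L5; bus BusRd Flush; mem=13
  op21 P0: load  L5 → S/S on L5; bus (none); mem=13
  op22 P0: store L5 := 23 → M/I on L5; bus BusRdX; mem=13
  op23 P1: store L5 := 67 → I/M on L5; bus BusRdX Flush; mem=23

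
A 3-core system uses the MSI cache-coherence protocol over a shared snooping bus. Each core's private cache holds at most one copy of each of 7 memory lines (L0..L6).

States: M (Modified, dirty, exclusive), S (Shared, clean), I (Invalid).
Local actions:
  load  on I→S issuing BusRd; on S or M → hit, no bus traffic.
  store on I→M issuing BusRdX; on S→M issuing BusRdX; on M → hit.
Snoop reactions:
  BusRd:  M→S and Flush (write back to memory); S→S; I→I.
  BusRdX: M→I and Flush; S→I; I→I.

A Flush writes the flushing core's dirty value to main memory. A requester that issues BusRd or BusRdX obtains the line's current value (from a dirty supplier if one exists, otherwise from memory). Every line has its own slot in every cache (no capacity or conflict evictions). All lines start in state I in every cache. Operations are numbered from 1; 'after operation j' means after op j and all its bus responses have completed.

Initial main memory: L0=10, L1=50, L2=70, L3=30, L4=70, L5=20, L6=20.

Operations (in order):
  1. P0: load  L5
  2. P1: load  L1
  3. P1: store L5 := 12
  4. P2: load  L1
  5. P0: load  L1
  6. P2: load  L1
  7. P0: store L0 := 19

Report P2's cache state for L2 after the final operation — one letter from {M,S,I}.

1. P0: load  L5  bus=[BusRd]  L5: P0=S P1=I P2=I  mem[L5]=20
2. P1: load  L1  bus=[BusRd]  L1: P0=I P1=S P2=I  mem[L1]=50
3. P1: store L5 := 12  bus=[BusRdX]  L5: P0=I P1=M P2=I  mem[L5]=20
4. P2: load  L1  bus=[BusRd]  L1: P0=I P1=S P2=S  mem[L1]=50
5. P0: load  L1  bus=[BusRd]  L1: P0=S P1=S P2=S  mem[L1]=50
6. P2: load  L1  bus=[-]  L1: P0=S P1=S P2=S  mem[L1]=50
7. P0: store L0 := 19  bus=[BusRdX]  L0: P0=M P1=I P2=I  mem[L0]=10

state = I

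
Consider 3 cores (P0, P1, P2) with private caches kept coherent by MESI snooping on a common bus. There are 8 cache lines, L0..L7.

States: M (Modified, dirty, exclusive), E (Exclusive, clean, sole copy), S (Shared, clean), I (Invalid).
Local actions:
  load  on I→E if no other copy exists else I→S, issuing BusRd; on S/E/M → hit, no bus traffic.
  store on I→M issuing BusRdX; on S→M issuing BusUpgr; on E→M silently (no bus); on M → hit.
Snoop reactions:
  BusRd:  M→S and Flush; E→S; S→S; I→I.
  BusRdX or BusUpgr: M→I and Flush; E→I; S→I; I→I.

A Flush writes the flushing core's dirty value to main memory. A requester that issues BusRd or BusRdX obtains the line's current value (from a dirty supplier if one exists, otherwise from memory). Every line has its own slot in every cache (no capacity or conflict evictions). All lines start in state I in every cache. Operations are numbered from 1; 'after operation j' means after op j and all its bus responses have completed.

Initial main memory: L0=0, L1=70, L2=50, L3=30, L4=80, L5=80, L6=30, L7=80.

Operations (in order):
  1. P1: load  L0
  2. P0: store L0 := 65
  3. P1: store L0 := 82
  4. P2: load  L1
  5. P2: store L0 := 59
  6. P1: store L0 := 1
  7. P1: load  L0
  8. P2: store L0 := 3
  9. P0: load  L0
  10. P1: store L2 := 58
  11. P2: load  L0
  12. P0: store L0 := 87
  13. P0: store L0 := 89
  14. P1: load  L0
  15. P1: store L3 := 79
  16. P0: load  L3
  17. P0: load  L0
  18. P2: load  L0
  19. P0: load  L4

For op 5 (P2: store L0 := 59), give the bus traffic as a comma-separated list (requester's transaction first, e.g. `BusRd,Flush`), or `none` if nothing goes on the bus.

  op1 P1: load  L0 → I/E/I on L0; bus BusRd; mem=0
  op2 P0: store L0 := 65 → M/I/I on L0; bus BusRdX; mem=0
  op3 P1: store L0 := 82 → I/M/I on L0; bus BusRdX Flush; mem=65
  op4 P2: load  L1 → I/I/E on L1; bus BusRd; mem=70
  op5 P2: store L0 := 59 → I/I/M on L0; bus BusRdX Flush; mem=82
  op6 P1: store L0 := 1 → I/M/I on L0; bus BusRdX Flush; mem=59
  op7 P1: load  L0 → I/M/I on L0; bus (none); mem=59
  op8 P2: store L0 := 3 → I/I/M on L0; bus BusRdX Flush; mem=1
  op9 P0: load  L0 → S/I/S on L0; bus BusRd Flush; mem=3
  op10 P1: store L2 := 58 → I/M/I on L2; bus BusRdX; mem=50
  op11 P2: load  L0 → S/I/S on L0; bus (none); mem=3
  op12 P0: store L0 := 87 → M/I/I on L0; bus BusUpgr; mem=3
  op13 P0: store L0 := 89 → M/I/I on L0; bus (none); mem=3
  op14 P1: load  L0 → S/S/I on L0; bus BusRd Flush; mem=89
  op15 P1: store L3 := 79 → I/M/I on L3; bus BusRdX; mem=30
  op16 P0: load  L3 → S/S/I on L3; bus BusRd Flush; mem=79
  op17 P0: load  L0 → S/S/I on L0; bus (none); mem=89
  op18 P2: load  L0 → S/S/S on L0; bus BusRd; mem=89
  op19 P0: load  L4 → E/I/I on L4; bus BusRd; mem=80

bus = BusRdX,Flush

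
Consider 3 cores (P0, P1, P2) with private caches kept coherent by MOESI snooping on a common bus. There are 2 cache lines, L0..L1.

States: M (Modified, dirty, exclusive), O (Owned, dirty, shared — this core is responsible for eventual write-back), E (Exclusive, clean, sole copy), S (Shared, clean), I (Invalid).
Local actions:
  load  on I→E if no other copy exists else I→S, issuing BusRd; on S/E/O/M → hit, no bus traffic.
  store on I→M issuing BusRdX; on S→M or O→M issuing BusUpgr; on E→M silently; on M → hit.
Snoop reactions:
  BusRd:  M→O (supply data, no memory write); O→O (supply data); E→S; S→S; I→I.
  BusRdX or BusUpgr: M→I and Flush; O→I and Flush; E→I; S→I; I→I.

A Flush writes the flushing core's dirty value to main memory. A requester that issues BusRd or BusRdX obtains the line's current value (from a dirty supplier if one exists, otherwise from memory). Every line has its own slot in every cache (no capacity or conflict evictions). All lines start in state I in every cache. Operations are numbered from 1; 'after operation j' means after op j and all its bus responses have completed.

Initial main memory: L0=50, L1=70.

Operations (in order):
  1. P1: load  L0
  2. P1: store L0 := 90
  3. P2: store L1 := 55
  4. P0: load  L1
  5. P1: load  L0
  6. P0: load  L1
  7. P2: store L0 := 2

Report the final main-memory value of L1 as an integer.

  op1 P1: load  L0 → I/E/I on L0; bus BusRd; mem=50
  op2 P1: store L0 := 90 → I/M/I on L0; bus (none); mem=50
  op3 P2: store L1 := 55 → I/I/M on L1; bus BusRdX; mem=70
  op4 P0: load  L1 → S/I/O on L1; bus BusRd; mem=70
  op5 P1: load  L0 → I/M/I on L0; bus (none); mem=50
  op6 P0: load  L1 → S/I/O on L1; bus (none); mem=70
  op7 P2: store L0 := 2 → I/I/M on L0; bus BusRdX Flush; mem=90

memory[L1] = 70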